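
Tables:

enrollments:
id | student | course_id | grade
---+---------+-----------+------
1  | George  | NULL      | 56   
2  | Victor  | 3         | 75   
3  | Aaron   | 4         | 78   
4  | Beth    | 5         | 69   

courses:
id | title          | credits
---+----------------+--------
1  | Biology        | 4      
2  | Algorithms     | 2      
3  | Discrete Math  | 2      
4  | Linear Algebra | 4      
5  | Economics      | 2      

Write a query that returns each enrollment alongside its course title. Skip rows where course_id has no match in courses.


INNER JOIN keeps only enrollments rows whose course_id matches an id in courses. Walk through each enrollment:
  - enrollment 1 (George): course_id=NULL, no match -> dropped
  - enrollment 2 (Victor): course_id=3 -> matches Discrete Math
  - enrollment 3 (Aaron): course_id=4 -> matches Linear Algebra
  - enrollment 4 (Beth): course_id=5 -> matches Economics
So 1 of 4 rows is dropped.

SQL:
SELECT a.student, b.title AS course
FROM enrollments a
INNER JOIN courses b ON a.course_id = b.id

Result:
student | course        
--------+---------------
Victor  | Discrete Math 
Aaron   | Linear Algebra
Beth    | Economics     


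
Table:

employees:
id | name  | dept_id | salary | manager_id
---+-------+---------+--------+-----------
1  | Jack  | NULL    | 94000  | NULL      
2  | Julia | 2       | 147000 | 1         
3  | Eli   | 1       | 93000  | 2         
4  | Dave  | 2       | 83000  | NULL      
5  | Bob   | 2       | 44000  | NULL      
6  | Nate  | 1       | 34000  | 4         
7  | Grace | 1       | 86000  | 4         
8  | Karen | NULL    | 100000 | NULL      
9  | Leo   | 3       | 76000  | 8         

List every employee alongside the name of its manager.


This is a self-join: employees is joined to a second copy of itself, matching each row's manager_id to another row's id. Use LEFT JOIN so rows with manager_id=NULL are kept.
  - employee 1 (Jack): manager_id=NULL -> NULL
  - employee 2 (Julia): manager_id=1 -> Jack
  - employee 3 (Eli): manager_id=2 -> Julia
  - employee 4 (Dave): manager_id=NULL -> NULL
  - employee 5 (Bob): manager_id=NULL -> NULL
  - employee 6 (Nate): manager_id=4 -> Dave
  - employee 7 (Grace): manager_id=4 -> Dave
  - employee 8 (Karen): manager_id=NULL -> NULL
  - employee 9 (Leo): manager_id=8 -> Karen

SQL:
SELECT a.name AS item, b.name AS manager
FROM employees a
LEFT JOIN employees b ON a.manager_id = b.id

Result:
item  | manager
------+--------
Jack  | NULL   
Julia | Jack   
Eli   | Julia  
Dave  | NULL   
Bob   | NULL   
Nate  | Dave   
Grace | Dave   
Karen | NULL   
Leo   | Karen  


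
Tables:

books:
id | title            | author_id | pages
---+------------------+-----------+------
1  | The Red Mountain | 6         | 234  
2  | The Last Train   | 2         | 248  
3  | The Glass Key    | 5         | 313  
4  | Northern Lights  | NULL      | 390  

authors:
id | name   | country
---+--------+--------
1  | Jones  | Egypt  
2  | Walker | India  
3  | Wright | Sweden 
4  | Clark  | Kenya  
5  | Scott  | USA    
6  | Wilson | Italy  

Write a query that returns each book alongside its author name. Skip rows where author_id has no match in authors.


INNER JOIN keeps only books rows whose author_id matches an id in authors. Walk through each book:
  - book 1 (The Red Mountain): author_id=6 -> matches Wilson
  - book 2 (The Last Train): author_id=2 -> matches Walker
  - book 3 (The Glass Key): author_id=5 -> matches Scott
  - book 4 (Northern Lights): author_id=NULL, no match -> dropped
So 1 of 4 rows is dropped.

SQL:
SELECT a.title, b.name AS author
FROM books a
INNER JOIN authors b ON a.author_id = b.id

Result:
title            | author
-----------------+-------
The Red Mountain | Wilson
The Last Train   | Walker
The Glass Key    | Scott 


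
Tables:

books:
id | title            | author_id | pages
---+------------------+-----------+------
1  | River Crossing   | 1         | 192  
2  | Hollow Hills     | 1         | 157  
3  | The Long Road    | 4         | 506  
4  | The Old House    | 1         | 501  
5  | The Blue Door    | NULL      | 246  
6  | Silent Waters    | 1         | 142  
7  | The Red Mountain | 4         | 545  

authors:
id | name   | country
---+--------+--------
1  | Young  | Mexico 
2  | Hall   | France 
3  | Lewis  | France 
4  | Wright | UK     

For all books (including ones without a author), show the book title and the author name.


LEFT JOIN keeps every row from books (the left table); where author_id has no match in authors, the author columns become NULL. Walk through each book:
  - book 1 (River Crossing): author_id=1 -> matches Young
  - book 2 (Hollow Hills): author_id=1 -> matches Young
  - book 3 (The Long Road): author_id=4 -> matches Wright
  - book 4 (The Old House): author_id=1 -> matches Young
  - book 5 (The Blue Door): author_id=NULL, no match -> kept with NULL
  - book 6 (Silent Waters): author_id=1 -> matches Young
  - book 7 (The Red Mountain): author_id=4 -> matches Wright
All 7 rows appear; 1 has NULL author.

SQL:
SELECT a.title, b.name AS author
FROM books a
LEFT JOIN authors b ON a.author_id = b.id

Result:
title            | author
-----------------+-------
River Crossing   | Young 
Hollow Hills     | Young 
The Long Road    | Wright
The Old House    | Young 
The Blue Door    | NULL  
Silent Waters    | Young 
The Red Mountain | Wright


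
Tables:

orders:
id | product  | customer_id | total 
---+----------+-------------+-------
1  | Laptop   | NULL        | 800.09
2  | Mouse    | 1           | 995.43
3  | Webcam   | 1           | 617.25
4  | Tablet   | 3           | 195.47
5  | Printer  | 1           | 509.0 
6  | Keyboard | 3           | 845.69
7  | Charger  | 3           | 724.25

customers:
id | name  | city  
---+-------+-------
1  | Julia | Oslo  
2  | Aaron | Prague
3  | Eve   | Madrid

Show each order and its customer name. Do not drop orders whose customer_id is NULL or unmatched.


LEFT JOIN keeps every row from orders (the left table); where customer_id has no match in customers, the customer columns become NULL. Walk through each order:
  - order 1 (Laptop): customer_id=NULL, no match -> kept with NULL
  - order 2 (Mouse): customer_id=1 -> matches Julia
  - order 3 (Webcam): customer_id=1 -> matches Julia
  - order 4 (Tablet): customer_id=3 -> matches Eve
  - order 5 (Printer): customer_id=1 -> matches Julia
  - order 6 (Keyboard): customer_id=3 -> matches Eve
  - order 7 (Charger): customer_id=3 -> matches Eve
All 7 rows appear; 1 has NULL customer.

SQL:
SELECT a.product, b.name AS customer
FROM orders a
LEFT JOIN customers b ON a.customer_id = b.id

Result:
product  | customer
---------+---------
Laptop   | NULL    
Mouse    | Julia   
Webcam   | Julia   
Tablet   | Eve     
Printer  | Julia   
Keyboard | Eve     
Charger  | Eve     


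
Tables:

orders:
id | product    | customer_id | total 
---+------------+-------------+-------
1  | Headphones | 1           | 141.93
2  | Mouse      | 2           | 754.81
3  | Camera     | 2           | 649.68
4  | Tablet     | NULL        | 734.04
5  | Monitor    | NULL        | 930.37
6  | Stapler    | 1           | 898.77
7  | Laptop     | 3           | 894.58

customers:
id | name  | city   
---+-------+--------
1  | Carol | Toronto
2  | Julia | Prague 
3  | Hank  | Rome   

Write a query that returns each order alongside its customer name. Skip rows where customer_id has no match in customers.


INNER JOIN keeps only orders rows whose customer_id matches an id in customers. Walk through each order:
  - order 1 (Headphones): customer_id=1 -> matches Carol
  - order 2 (Mouse): customer_id=2 -> matches Julia
  - order 3 (Camera): customer_id=2 -> matches Julia
  - order 4 (Tablet): customer_id=NULL, no match -> dropped
  - order 5 (Monitor): customer_id=NULL, no match -> dropped
  - order 6 (Stapler): customer_id=1 -> matches Carol
  - order 7 (Laptop): customer_id=3 -> matches Hank
So 2 of 7 rows are dropped.

SQL:
SELECT a.product, b.name AS customer
FROM orders a
INNER JOIN customers b ON a.customer_id = b.id

Result:
product    | customer
-----------+---------
Headphones | Carol   
Mouse      | Julia   
Camera     | Julia   
Stapler    | Carol   
Laptop     | Hank    


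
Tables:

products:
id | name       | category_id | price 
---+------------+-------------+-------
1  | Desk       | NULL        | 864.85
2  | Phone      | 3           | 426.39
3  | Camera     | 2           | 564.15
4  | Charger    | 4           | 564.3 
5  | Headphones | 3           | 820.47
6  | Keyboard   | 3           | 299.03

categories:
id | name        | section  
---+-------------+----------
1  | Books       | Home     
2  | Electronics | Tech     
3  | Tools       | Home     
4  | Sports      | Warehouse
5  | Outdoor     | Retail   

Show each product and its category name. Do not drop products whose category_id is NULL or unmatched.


LEFT JOIN keeps every row from products (the left table); where category_id has no match in categories, the category columns become NULL. Walk through each product:
  - product 1 (Desk): category_id=NULL, no match -> kept with NULL
  - product 2 (Phone): category_id=3 -> matches Tools
  - product 3 (Camera): category_id=2 -> matches Electronics
  - product 4 (Charger): category_id=4 -> matches Sports
  - product 5 (Headphones): category_id=3 -> matches Tools
  - product 6 (Keyboard): category_id=3 -> matches Tools
All 6 rows appear; 1 has NULL category.

SQL:
SELECT a.name, b.name AS category
FROM products a
LEFT JOIN categories b ON a.category_id = b.id

Result:
name       | category   
-----------+------------
Desk       | NULL       
Phone      | Tools      
Camera     | Electronics
Charger    | Sports     
Headphones | Tools      
Keyboard   | Tools      


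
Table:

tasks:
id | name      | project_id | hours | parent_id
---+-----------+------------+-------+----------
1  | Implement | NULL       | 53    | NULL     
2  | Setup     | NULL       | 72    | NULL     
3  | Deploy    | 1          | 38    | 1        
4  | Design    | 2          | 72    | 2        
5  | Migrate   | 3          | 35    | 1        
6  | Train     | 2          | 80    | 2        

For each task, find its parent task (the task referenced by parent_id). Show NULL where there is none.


This is a self-join: tasks is joined to a second copy of itself, matching each row's parent_id to another row's id. Use LEFT JOIN so rows with parent_id=NULL are kept.
  - task 1 (Implement): parent_id=NULL -> NULL
  - task 2 (Setup): parent_id=NULL -> NULL
  - task 3 (Deploy): parent_id=1 -> Implement
  - task 4 (Design): parent_id=2 -> Setup
  - task 5 (Migrate): parent_id=1 -> Implement
  - task 6 (Train): parent_id=2 -> Setup

SQL:
SELECT a.name AS item, b.name AS parent
FROM tasks a
LEFT JOIN tasks b ON a.parent_id = b.id

Result:
item      | parent   
----------+----------
Implement | NULL     
Setup     | NULL     
Deploy    | Implement
Design    | Setup    
Migrate   | Implement
Train     | Setup    


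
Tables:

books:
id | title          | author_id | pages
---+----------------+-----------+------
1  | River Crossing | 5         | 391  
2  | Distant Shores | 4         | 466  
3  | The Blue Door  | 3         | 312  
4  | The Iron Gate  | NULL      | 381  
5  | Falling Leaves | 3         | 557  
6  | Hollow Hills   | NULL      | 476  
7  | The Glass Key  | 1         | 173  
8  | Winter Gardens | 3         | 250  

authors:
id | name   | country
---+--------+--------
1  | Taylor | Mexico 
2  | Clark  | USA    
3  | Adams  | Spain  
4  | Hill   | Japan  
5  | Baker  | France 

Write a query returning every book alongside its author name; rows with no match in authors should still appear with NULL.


LEFT JOIN keeps every row from books (the left table); where author_id has no match in authors, the author columns become NULL. Walk through each book:
  - book 1 (River Crossing): author_id=5 -> matches Baker
  - book 2 (Distant Shores): author_id=4 -> matches Hill
  - book 3 (The Blue Door): author_id=3 -> matches Adams
  - book 4 (The Iron Gate): author_id=NULL, no match -> kept with NULL
  - book 5 (Falling Leaves): author_id=3 -> matches Adams
  - book 6 (Hollow Hills): author_id=NULL, no match -> kept with NULL
  - book 7 (The Glass Key): author_id=1 -> matches Taylor
  - book 8 (Winter Gardens): author_id=3 -> matches Adams
All 8 rows appear; 2 have NULL author.

SQL:
SELECT a.title, b.name AS author
FROM books a
LEFT JOIN authors b ON a.author_id = b.id

Result:
title          | author
---------------+-------
River Crossing | Baker 
Distant Shores | Hill  
The Blue Door  | Adams 
The Iron Gate  | NULL  
Falling Leaves | Adams 
Hollow Hills   | NULL  
The Glass Key  | Taylor
Winter Gardens | Adams 


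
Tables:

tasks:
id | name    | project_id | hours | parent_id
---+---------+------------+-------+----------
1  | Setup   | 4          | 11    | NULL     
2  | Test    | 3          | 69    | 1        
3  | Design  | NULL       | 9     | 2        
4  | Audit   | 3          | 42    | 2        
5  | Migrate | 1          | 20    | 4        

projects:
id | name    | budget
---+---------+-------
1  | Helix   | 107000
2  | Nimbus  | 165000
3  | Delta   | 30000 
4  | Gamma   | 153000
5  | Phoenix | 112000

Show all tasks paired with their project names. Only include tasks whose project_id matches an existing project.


INNER JOIN keeps only tasks rows whose project_id matches an id in projects. Walk through each task:
  - task 1 (Setup): project_id=4 -> matches Gamma
  - task 2 (Test): project_id=3 -> matches Delta
  - task 3 (Design): project_id=NULL, no match -> dropped
  - task 4 (Audit): project_id=3 -> matches Delta
  - task 5 (Migrate): project_id=1 -> matches Helix
So 1 of 5 rows is dropped.

SQL:
SELECT a.name, b.name AS project
FROM tasks a
INNER JOIN projects b ON a.project_id = b.id

Result:
name    | project
--------+--------
Setup   | Gamma  
Test    | Delta  
Audit   | Delta  
Migrate | Helix  


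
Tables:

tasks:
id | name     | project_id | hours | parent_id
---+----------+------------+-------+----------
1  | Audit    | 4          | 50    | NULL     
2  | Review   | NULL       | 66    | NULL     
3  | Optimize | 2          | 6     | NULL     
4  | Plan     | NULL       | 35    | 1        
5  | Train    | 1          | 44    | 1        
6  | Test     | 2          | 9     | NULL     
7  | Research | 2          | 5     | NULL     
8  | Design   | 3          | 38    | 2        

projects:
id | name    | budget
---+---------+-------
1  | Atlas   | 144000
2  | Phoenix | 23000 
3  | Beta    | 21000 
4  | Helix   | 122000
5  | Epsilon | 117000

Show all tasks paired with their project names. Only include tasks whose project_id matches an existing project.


INNER JOIN keeps only tasks rows whose project_id matches an id in projects. Walk through each task:
  - task 1 (Audit): project_id=4 -> matches Helix
  - task 2 (Review): project_id=NULL, no match -> dropped
  - task 3 (Optimize): project_id=2 -> matches Phoenix
  - task 4 (Plan): project_id=NULL, no match -> dropped
  - task 5 (Train): project_id=1 -> matches Atlas
  - task 6 (Test): project_id=2 -> matches Phoenix
  - task 7 (Research): project_id=2 -> matches Phoenix
  - task 8 (Design): project_id=3 -> matches Beta
So 2 of 8 rows are dropped.

SQL:
SELECT a.name, b.name AS project
FROM tasks a
INNER JOIN projects b ON a.project_id = b.id

Result:
name     | project
---------+--------
Audit    | Helix  
Optimize | Phoenix
Train    | Atlas  
Test     | Phoenix
Research | Phoenix
Design   | Beta   


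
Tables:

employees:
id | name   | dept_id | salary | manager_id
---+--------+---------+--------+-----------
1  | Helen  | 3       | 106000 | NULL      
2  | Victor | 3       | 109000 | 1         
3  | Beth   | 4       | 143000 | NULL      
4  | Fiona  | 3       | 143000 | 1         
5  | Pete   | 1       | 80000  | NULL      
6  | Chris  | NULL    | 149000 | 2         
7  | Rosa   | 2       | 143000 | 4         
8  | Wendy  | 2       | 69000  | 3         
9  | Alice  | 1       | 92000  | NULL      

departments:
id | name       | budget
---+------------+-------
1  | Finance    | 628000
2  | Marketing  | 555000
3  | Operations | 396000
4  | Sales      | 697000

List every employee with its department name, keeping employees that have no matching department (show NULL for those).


LEFT JOIN keeps every row from employees (the left table); where dept_id has no match in departments, the department columns become NULL. Walk through each employee:
  - employee 1 (Helen): dept_id=3 -> matches Operations
  - employee 2 (Victor): dept_id=3 -> matches Operations
  - employee 3 (Beth): dept_id=4 -> matches Sales
  - employee 4 (Fiona): dept_id=3 -> matches Operations
  - employee 5 (Pete): dept_id=1 -> matches Finance
  - employee 6 (Chris): dept_id=NULL, no match -> kept with NULL
  - employee 7 (Rosa): dept_id=2 -> matches Marketing
  - employee 8 (Wendy): dept_id=2 -> matches Marketing
  - employee 9 (Alice): dept_id=1 -> matches Finance
All 9 rows appear; 1 has NULL department.

SQL:
SELECT a.name, b.name AS department
FROM employees a
LEFT JOIN departments b ON a.dept_id = b.id

Result:
name   | department
-------+-----------
Helen  | Operations
Victor | Operations
Beth   | Sales     
Fiona  | Operations
Pete   | Finance   
Chris  | NULL      
Rosa   | Marketing 
Wendy  | Marketing 
Alice  | Finance   


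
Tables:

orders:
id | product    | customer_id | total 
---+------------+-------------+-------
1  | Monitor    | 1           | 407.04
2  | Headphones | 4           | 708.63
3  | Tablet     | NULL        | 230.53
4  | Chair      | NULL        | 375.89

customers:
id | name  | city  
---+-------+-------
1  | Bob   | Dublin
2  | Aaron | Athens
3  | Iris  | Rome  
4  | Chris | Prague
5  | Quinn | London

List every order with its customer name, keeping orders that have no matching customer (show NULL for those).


LEFT JOIN keeps every row from orders (the left table); where customer_id has no match in customers, the customer columns become NULL. Walk through each order:
  - order 1 (Monitor): customer_id=1 -> matches Bob
  - order 2 (Headphones): customer_id=4 -> matches Chris
  - order 3 (Tablet): customer_id=NULL, no match -> kept with NULL
  - order 4 (Chair): customer_id=NULL, no match -> kept with NULL
All 4 rows appear; 2 have NULL customer.

SQL:
SELECT a.product, b.name AS customer
FROM orders a
LEFT JOIN customers b ON a.customer_id = b.id

Result:
product    | customer
-----------+---------
Monitor    | Bob     
Headphones | Chris   
Tablet     | NULL    
Chair      | NULL    


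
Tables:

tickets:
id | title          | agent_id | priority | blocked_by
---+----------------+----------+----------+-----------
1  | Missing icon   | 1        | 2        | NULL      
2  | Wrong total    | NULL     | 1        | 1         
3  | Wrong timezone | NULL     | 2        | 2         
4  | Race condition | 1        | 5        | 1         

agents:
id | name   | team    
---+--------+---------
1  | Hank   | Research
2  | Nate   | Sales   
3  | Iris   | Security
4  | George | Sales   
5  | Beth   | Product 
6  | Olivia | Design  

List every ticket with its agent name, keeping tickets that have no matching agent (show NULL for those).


LEFT JOIN keeps every row from tickets (the left table); where agent_id has no match in agents, the agent columns become NULL. Walk through each ticket:
  - ticket 1 (Missing icon): agent_id=1 -> matches Hank
  - ticket 2 (Wrong total): agent_id=NULL, no match -> kept with NULL
  - ticket 3 (Wrong timezone): agent_id=NULL, no match -> kept with NULL
  - ticket 4 (Race condition): agent_id=1 -> matches Hank
All 4 rows appear; 2 have NULL agent.

SQL:
SELECT a.title, b.name AS agent
FROM tickets a
LEFT JOIN agents b ON a.agent_id = b.id

Result:
title          | agent
---------------+------
Missing icon   | Hank 
Wrong total    | NULL 
Wrong timezone | NULL 
Race condition | Hank 


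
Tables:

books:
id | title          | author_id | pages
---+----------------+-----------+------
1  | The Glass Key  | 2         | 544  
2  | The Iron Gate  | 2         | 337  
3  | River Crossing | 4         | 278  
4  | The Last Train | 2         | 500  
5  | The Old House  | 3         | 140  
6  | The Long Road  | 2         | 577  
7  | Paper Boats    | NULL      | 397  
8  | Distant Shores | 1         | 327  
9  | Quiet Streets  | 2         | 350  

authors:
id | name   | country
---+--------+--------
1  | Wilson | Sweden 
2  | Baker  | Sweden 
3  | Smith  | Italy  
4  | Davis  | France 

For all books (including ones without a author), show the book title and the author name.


LEFT JOIN keeps every row from books (the left table); where author_id has no match in authors, the author columns become NULL. Walk through each book:
  - book 1 (The Glass Key): author_id=2 -> matches Baker
  - book 2 (The Iron Gate): author_id=2 -> matches Baker
  - book 3 (River Crossing): author_id=4 -> matches Davis
  - book 4 (The Last Train): author_id=2 -> matches Baker
  - book 5 (The Old House): author_id=3 -> matches Smith
  - book 6 (The Long Road): author_id=2 -> matches Baker
  - book 7 (Paper Boats): author_id=NULL, no match -> kept with NULL
  - book 8 (Distant Shores): author_id=1 -> matches Wilson
  - book 9 (Quiet Streets): author_id=2 -> matches Baker
All 9 rows appear; 1 has NULL author.

SQL:
SELECT a.title, b.name AS author
FROM books a
LEFT JOIN authors b ON a.author_id = b.id

Result:
title          | author
---------------+-------
The Glass Key  | Baker 
The Iron Gate  | Baker 
River Crossing | Davis 
The Last Train | Baker 
The Old House  | Smith 
The Long Road  | Baker 
Paper Boats    | NULL  
Distant Shores | Wilson
Quiet Streets  | Baker 


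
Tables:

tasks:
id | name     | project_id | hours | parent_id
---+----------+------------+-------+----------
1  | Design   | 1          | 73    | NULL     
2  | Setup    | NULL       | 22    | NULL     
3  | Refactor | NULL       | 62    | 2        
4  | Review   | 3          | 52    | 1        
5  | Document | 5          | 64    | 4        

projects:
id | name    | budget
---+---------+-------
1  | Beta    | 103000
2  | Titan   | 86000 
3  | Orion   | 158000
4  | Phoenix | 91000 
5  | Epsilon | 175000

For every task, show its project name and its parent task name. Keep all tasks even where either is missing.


Two LEFT JOINs from the same base table tasks: one to projects via project_id, one to tasks itself via parent_id. Both are LEFT so every task is preserved.
Match against projects:
  - task 1 (Design): project_id=1 -> matches Beta
  - task 2 (Setup): project_id=NULL, no match -> kept with NULL
  - task 3 (Refactor): project_id=NULL, no match -> kept with NULL
  - task 4 (Review): project_id=3 -> matches Orion
  - task 5 (Document): project_id=5 -> matches Epsilon
Match against tasks (self):
  - task 1 (Design): parent_id=NULL -> NULL
  - task 2 (Setup): parent_id=NULL -> NULL
  - task 3 (Refactor): parent_id=2 -> Setup
  - task 4 (Review): parent_id=1 -> Design
  - task 5 (Document): parent_id=4 -> Review

SQL:
SELECT a.name, b.name AS project, c.name AS parent
FROM tasks a
LEFT JOIN projects b ON a.project_id = b.id
LEFT JOIN tasks c ON a.parent_id = c.id

Result:
name     | project | parent
---------+---------+-------
Design   | Beta    | NULL  
Setup    | NULL    | NULL  
Refactor | NULL    | Setup 
Review   | Orion   | Design
Document | Epsilon | Review


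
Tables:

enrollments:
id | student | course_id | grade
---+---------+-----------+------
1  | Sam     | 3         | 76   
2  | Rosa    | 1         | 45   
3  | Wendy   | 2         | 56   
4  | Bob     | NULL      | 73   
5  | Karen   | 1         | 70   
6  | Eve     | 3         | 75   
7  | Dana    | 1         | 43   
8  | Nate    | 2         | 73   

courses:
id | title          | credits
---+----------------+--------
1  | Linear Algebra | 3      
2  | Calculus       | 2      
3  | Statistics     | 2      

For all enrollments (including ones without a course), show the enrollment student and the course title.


LEFT JOIN keeps every row from enrollments (the left table); where course_id has no match in courses, the course columns become NULL. Walk through each enrollment:
  - enrollment 1 (Sam): course_id=3 -> matches Statistics
  - enrollment 2 (Rosa): course_id=1 -> matches Linear Algebra
  - enrollment 3 (Wendy): course_id=2 -> matches Calculus
  - enrollment 4 (Bob): course_id=NULL, no match -> kept with NULL
  - enrollment 5 (Karen): course_id=1 -> matches Linear Algebra
  - enrollment 6 (Eve): course_id=3 -> matches Statistics
  - enrollment 7 (Dana): course_id=1 -> matches Linear Algebra
  - enrollment 8 (Nate): course_id=2 -> matches Calculus
All 8 rows appear; 1 has NULL course.

SQL:
SELECT a.student, b.title AS course
FROM enrollments a
LEFT JOIN courses b ON a.course_id = b.id

Result:
student | course        
--------+---------------
Sam     | Statistics    
Rosa    | Linear Algebra
Wendy   | Calculus      
Bob     | NULL          
Karen   | Linear Algebra
Eve     | Statistics    
Dana    | Linear Algebra
Nate    | Calculus      


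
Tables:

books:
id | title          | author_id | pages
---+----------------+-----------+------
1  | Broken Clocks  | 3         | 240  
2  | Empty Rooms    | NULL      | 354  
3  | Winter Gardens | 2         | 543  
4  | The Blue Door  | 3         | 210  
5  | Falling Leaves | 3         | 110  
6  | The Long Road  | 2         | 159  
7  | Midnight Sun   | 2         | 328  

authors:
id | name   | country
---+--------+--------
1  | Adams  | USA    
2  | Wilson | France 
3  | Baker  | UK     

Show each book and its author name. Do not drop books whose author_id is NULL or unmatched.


LEFT JOIN keeps every row from books (the left table); where author_id has no match in authors, the author columns become NULL. Walk through each book:
  - book 1 (Broken Clocks): author_id=3 -> matches Baker
  - book 2 (Empty Rooms): author_id=NULL, no match -> kept with NULL
  - book 3 (Winter Gardens): author_id=2 -> matches Wilson
  - book 4 (The Blue Door): author_id=3 -> matches Baker
  - book 5 (Falling Leaves): author_id=3 -> matches Baker
  - book 6 (The Long Road): author_id=2 -> matches Wilson
  - book 7 (Midnight Sun): author_id=2 -> matches Wilson
All 7 rows appear; 1 has NULL author.

SQL:
SELECT a.title, b.name AS author
FROM books a
LEFT JOIN authors b ON a.author_id = b.id

Result:
title          | author
---------------+-------
Broken Clocks  | Baker 
Empty Rooms    | NULL  
Winter Gardens | Wilson
The Blue Door  | Baker 
Falling Leaves | Baker 
The Long Road  | Wilson
Midnight Sun   | Wilson


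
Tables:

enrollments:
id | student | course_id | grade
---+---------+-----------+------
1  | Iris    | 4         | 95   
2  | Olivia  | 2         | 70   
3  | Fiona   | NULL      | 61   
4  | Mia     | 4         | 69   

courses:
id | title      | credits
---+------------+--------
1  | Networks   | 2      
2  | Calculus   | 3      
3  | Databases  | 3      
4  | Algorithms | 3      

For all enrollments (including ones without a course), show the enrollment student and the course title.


LEFT JOIN keeps every row from enrollments (the left table); where course_id has no match in courses, the course columns become NULL. Walk through each enrollment:
  - enrollment 1 (Iris): course_id=4 -> matches Algorithms
  - enrollment 2 (Olivia): course_id=2 -> matches Calculus
  - enrollment 3 (Fiona): course_id=NULL, no match -> kept with NULL
  - enrollment 4 (Mia): course_id=4 -> matches Algorithms
All 4 rows appear; 1 has NULL course.

SQL:
SELECT a.student, b.title AS course
FROM enrollments a
LEFT JOIN courses b ON a.course_id = b.id

Result:
student | course    
--------+-----------
Iris    | Algorithms
Olivia  | Calculus  
Fiona   | NULL      
Mia     | Algorithms


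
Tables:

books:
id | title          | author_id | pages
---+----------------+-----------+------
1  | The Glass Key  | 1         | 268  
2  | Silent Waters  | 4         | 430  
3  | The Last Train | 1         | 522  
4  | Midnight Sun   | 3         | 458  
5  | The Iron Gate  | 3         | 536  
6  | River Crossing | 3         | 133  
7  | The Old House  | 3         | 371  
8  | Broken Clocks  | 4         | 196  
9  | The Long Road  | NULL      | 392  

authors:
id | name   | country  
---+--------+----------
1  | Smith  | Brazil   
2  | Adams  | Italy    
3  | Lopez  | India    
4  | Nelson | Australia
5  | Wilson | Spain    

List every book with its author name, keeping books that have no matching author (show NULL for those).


LEFT JOIN keeps every row from books (the left table); where author_id has no match in authors, the author columns become NULL. Walk through each book:
  - book 1 (The Glass Key): author_id=1 -> matches Smith
  - book 2 (Silent Waters): author_id=4 -> matches Nelson
  - book 3 (The Last Train): author_id=1 -> matches Smith
  - book 4 (Midnight Sun): author_id=3 -> matches Lopez
  - book 5 (The Iron Gate): author_id=3 -> matches Lopez
  - book 6 (River Crossing): author_id=3 -> matches Lopez
  - book 7 (The Old House): author_id=3 -> matches Lopez
  - book 8 (Broken Clocks): author_id=4 -> matches Nelson
  - book 9 (The Long Road): author_id=NULL, no match -> kept with NULL
All 9 rows appear; 1 has NULL author.

SQL:
SELECT a.title, b.name AS author
FROM books a
LEFT JOIN authors b ON a.author_id = b.id

Result:
title          | author
---------------+-------
The Glass Key  | Smith 
Silent Waters  | Nelson
The Last Train | Smith 
Midnight Sun   | Lopez 
The Iron Gate  | Lopez 
River Crossing | Lopez 
The Old House  | Lopez 
Broken Clocks  | Nelson
The Long Road  | NULL  


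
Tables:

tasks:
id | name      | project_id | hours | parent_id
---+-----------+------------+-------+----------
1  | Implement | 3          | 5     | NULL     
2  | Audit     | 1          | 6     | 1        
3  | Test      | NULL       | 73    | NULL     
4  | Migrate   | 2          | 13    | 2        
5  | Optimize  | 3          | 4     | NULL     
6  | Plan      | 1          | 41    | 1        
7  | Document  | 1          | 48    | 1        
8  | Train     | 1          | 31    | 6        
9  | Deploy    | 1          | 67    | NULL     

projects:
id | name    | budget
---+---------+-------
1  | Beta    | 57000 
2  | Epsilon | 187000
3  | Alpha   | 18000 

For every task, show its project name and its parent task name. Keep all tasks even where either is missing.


Two LEFT JOINs from the same base table tasks: one to projects via project_id, one to tasks itself via parent_id. Both are LEFT so every task is preserved.
Match against projects:
  - task 1 (Implement): project_id=3 -> matches Alpha
  - task 2 (Audit): project_id=1 -> matches Beta
  - task 3 (Test): project_id=NULL, no match -> kept with NULL
  - task 4 (Migrate): project_id=2 -> matches Epsilon
  - task 5 (Optimize): project_id=3 -> matches Alpha
  - task 6 (Plan): project_id=1 -> matches Beta
  - task 7 (Document): project_id=1 -> matches Beta
  - task 8 (Train): project_id=1 -> matches Beta
  - task 9 (Deploy): project_id=1 -> matches Beta
Match against tasks (self):
  - task 1 (Implement): parent_id=NULL -> NULL
  - task 2 (Audit): parent_id=1 -> Implement
  - task 3 (Test): parent_id=NULL -> NULL
  - task 4 (Migrate): parent_id=2 -> Audit
  - task 5 (Optimize): parent_id=NULL -> NULL
  - task 6 (Plan): parent_id=1 -> Implement
  - task 7 (Document): parent_id=1 -> Implement
  - task 8 (Train): parent_id=6 -> Plan
  - task 9 (Deploy): parent_id=NULL -> NULL

SQL:
SELECT a.name, b.name AS project, c.name AS parent
FROM tasks a
LEFT JOIN projects b ON a.project_id = b.id
LEFT JOIN tasks c ON a.parent_id = c.id

Result:
name      | project | parent   
----------+---------+----------
Implement | Alpha   | NULL     
Audit     | Beta    | Implement
Test      | NULL    | NULL     
Migrate   | Epsilon | Audit    
Optimize  | Alpha   | NULL     
Plan      | Beta    | Implement
Document  | Beta    | Implement
Train     | Beta    | Plan     
Deploy    | Beta    | NULL     


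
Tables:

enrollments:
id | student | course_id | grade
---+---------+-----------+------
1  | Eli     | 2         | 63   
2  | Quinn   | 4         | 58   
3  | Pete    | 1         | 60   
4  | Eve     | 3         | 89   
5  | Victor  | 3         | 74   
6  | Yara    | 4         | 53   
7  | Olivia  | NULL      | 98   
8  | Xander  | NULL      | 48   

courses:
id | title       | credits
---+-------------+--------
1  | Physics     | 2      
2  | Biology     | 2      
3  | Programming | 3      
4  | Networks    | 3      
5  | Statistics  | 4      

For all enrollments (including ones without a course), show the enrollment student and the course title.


LEFT JOIN keeps every row from enrollments (the left table); where course_id has no match in courses, the course columns become NULL. Walk through each enrollment:
  - enrollment 1 (Eli): course_id=2 -> matches Biology
  - enrollment 2 (Quinn): course_id=4 -> matches Networks
  - enrollment 3 (Pete): course_id=1 -> matches Physics
  - enrollment 4 (Eve): course_id=3 -> matches Programming
  - enrollment 5 (Victor): course_id=3 -> matches Programming
  - enrollment 6 (Yara): course_id=4 -> matches Networks
  - enrollment 7 (Olivia): course_id=NULL, no match -> kept with NULL
  - enrollment 8 (Xander): course_id=NULL, no match -> kept with NULL
All 8 rows appear; 2 have NULL course.

SQL:
SELECT a.student, b.title AS course
FROM enrollments a
LEFT JOIN courses b ON a.course_id = b.id

Result:
student | course     
--------+------------
Eli     | Biology    
Quinn   | Networks   
Pete    | Physics    
Eve     | Programming
Victor  | Programming
Yara    | Networks   
Olivia  | NULL       
Xander  | NULL       


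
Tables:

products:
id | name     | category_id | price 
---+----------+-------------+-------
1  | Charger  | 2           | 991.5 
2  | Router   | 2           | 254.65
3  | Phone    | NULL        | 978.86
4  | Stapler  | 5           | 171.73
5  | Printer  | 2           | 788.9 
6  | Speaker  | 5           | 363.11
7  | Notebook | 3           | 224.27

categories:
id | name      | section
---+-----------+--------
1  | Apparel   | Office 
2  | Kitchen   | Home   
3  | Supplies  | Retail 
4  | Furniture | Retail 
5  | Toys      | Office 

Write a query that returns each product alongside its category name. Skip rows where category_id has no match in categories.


INNER JOIN keeps only products rows whose category_id matches an id in categories. Walk through each product:
  - product 1 (Charger): category_id=2 -> matches Kitchen
  - product 2 (Router): category_id=2 -> matches Kitchen
  - product 3 (Phone): category_id=NULL, no match -> dropped
  - product 4 (Stapler): category_id=5 -> matches Toys
  - product 5 (Printer): category_id=2 -> matches Kitchen
  - product 6 (Speaker): category_id=5 -> matches Toys
  - product 7 (Notebook): category_id=3 -> matches Supplies
So 1 of 7 rows is dropped.

SQL:
SELECT a.name, b.name AS category
FROM products a
INNER JOIN categories b ON a.category_id = b.id

Result:
name     | category
---------+---------
Charger  | Kitchen 
Router   | Kitchen 
Stapler  | Toys    
Printer  | Kitchen 
Speaker  | Toys    
Notebook | Supplies


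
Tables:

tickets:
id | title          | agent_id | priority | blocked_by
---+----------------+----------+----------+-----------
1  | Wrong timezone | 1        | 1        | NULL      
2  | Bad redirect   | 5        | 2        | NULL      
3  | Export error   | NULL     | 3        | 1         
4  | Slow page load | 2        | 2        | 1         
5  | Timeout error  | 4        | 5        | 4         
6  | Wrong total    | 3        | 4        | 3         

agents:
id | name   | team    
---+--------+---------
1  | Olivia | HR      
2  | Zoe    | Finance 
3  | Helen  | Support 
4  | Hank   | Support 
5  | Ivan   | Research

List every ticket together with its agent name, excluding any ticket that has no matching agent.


INNER JOIN keeps only tickets rows whose agent_id matches an id in agents. Walk through each ticket:
  - ticket 1 (Wrong timezone): agent_id=1 -> matches Olivia
  - ticket 2 (Bad redirect): agent_id=5 -> matches Ivan
  - ticket 3 (Export error): agent_id=NULL, no match -> dropped
  - ticket 4 (Slow page load): agent_id=2 -> matches Zoe
  - ticket 5 (Timeout error): agent_id=4 -> matches Hank
  - ticket 6 (Wrong total): agent_id=3 -> matches Helen
So 1 of 6 rows is dropped.

SQL:
SELECT a.title, b.name AS agent
FROM tickets a
INNER JOIN agents b ON a.agent_id = b.id

Result:
title          | agent 
---------------+-------
Wrong timezone | Olivia
Bad redirect   | Ivan  
Slow page load | Zoe   
Timeout error  | Hank  
Wrong total    | Helen 


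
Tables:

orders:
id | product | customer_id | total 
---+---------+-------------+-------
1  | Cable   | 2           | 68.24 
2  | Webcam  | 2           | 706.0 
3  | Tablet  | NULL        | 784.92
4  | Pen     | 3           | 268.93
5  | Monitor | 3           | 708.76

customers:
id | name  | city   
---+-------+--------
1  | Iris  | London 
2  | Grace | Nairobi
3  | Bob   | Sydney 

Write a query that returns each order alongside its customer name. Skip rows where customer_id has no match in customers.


INNER JOIN keeps only orders rows whose customer_id matches an id in customers. Walk through each order:
  - order 1 (Cable): customer_id=2 -> matches Grace
  - order 2 (Webcam): customer_id=2 -> matches Grace
  - order 3 (Tablet): customer_id=NULL, no match -> dropped
  - order 4 (Pen): customer_id=3 -> matches Bob
  - order 5 (Monitor): customer_id=3 -> matches Bob
So 1 of 5 rows is dropped.

SQL:
SELECT a.product, b.name AS customer
FROM orders a
INNER JOIN customers b ON a.customer_id = b.id

Result:
product | customer
--------+---------
Cable   | Grace   
Webcam  | Grace   
Pen     | Bob     
Monitor | Bob     


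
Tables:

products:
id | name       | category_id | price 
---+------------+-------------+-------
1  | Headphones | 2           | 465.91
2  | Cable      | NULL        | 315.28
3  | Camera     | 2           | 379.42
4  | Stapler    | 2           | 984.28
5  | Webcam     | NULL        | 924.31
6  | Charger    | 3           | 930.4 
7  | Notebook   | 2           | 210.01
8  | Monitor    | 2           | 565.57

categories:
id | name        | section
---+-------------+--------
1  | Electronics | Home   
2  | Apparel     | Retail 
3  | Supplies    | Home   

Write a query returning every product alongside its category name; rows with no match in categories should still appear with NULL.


LEFT JOIN keeps every row from products (the left table); where category_id has no match in categories, the category columns become NULL. Walk through each product:
  - product 1 (Headphones): category_id=2 -> matches Apparel
  - product 2 (Cable): category_id=NULL, no match -> kept with NULL
  - product 3 (Camera): category_id=2 -> matches Apparel
  - product 4 (Stapler): category_id=2 -> matches Apparel
  - product 5 (Webcam): category_id=NULL, no match -> kept with NULL
  - product 6 (Charger): category_id=3 -> matches Supplies
  - product 7 (Notebook): category_id=2 -> matches Apparel
  - product 8 (Monitor): category_id=2 -> matches Apparel
All 8 rows appear; 2 have NULL category.

SQL:
SELECT a.name, b.name AS category
FROM products a
LEFT JOIN categories b ON a.category_id = b.id

Result:
name       | category
-----------+---------
Headphones | Apparel 
Cable      | NULL    
Camera     | Apparel 
Stapler    | Apparel 
Webcam     | NULL    
Charger    | Supplies
Notebook   | Apparel 
Monitor    | Apparel 


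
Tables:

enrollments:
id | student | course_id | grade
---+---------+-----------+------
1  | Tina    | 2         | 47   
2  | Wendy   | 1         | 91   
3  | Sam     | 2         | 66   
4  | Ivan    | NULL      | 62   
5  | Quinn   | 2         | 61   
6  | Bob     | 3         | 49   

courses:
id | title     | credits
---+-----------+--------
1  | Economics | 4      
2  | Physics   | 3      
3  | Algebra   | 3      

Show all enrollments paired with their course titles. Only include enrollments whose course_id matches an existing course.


INNER JOIN keeps only enrollments rows whose course_id matches an id in courses. Walk through each enrollment:
  - enrollment 1 (Tina): course_id=2 -> matches Physics
  - enrollment 2 (Wendy): course_id=1 -> matches Economics
  - enrollment 3 (Sam): course_id=2 -> matches Physics
  - enrollment 4 (Ivan): course_id=NULL, no match -> dropped
  - enrollment 5 (Quinn): course_id=2 -> matches Physics
  - enrollment 6 (Bob): course_id=3 -> matches Algebra
So 1 of 6 rows is dropped.

SQL:
SELECT a.student, b.title AS course
FROM enrollments a
INNER JOIN courses b ON a.course_id = b.id

Result:
student | course   
--------+----------
Tina    | Physics  
Wendy   | Economics
Sam     | Physics  
Quinn   | Physics  
Bob     | Algebra  
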